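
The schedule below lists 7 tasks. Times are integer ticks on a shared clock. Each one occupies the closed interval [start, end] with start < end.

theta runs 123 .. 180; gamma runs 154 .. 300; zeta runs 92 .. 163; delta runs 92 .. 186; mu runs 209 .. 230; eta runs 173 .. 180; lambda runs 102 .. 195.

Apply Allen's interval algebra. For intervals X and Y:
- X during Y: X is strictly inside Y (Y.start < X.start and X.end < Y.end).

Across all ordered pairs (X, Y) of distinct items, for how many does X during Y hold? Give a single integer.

6

Checking all 42 ordered pairs for relation 'during'; matching pairs in alphabetical order:
(eta, delta): eta during delta ✓
(eta, gamma): eta during gamma ✓
(eta, lambda): eta during lambda ✓
(mu, gamma): mu during gamma ✓
(theta, delta): theta during delta ✓
(theta, lambda): theta during lambda ✓
Count: 6.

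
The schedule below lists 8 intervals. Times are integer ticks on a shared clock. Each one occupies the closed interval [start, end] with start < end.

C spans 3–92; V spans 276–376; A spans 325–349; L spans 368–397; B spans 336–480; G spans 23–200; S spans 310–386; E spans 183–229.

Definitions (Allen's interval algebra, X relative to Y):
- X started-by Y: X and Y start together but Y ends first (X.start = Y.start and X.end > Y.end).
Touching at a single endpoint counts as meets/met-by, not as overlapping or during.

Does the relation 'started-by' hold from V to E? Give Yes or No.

V = [276, 376], E = [183, 229].
Actual relation of V to E: after.
Asked whether 'started-by' holds → No.

No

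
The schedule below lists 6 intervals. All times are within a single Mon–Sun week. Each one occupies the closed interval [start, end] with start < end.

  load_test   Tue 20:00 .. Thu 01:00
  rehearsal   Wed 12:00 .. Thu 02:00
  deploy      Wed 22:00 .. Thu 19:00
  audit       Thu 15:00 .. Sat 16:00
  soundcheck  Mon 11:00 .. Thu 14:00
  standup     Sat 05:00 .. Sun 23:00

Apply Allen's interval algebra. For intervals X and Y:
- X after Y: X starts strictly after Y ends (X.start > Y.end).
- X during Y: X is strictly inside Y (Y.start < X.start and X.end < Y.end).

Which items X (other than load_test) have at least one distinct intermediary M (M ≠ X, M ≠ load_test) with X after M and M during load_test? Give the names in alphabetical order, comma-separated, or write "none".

Target load_test = [Tue 20:00, Thu 01:00].
Intermediaries M with M during load_test: none.
Union: none.

none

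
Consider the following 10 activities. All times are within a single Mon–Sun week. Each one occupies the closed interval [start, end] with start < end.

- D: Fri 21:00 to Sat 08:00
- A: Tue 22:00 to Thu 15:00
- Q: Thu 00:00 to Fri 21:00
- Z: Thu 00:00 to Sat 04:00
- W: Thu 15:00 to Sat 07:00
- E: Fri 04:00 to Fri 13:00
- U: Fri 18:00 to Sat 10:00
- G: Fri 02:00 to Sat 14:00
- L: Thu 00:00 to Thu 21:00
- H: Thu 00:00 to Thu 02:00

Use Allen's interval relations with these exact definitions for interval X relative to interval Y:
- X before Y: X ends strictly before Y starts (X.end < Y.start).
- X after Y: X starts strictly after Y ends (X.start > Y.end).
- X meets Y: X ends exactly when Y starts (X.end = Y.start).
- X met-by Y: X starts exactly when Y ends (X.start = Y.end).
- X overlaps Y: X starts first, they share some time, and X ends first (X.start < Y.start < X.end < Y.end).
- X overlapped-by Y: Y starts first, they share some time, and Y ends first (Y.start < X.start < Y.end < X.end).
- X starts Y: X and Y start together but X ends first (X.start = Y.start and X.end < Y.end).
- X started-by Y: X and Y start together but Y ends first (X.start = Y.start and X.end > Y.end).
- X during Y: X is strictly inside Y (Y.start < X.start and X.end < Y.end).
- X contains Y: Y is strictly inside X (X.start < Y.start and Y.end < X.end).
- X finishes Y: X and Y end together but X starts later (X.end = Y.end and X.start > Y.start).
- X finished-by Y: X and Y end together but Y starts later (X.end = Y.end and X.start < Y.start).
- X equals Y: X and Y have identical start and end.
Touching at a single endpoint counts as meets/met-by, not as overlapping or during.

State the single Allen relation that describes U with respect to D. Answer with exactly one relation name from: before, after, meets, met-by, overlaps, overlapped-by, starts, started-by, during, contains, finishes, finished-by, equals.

U = [Fri 18:00, Sat 10:00]; D = [Fri 21:00, Sat 08:00].
Compare endpoints: U.start < D.start, U.start < D.end, U.end > D.start, U.end > D.end.
That pattern is 'contains'.

contains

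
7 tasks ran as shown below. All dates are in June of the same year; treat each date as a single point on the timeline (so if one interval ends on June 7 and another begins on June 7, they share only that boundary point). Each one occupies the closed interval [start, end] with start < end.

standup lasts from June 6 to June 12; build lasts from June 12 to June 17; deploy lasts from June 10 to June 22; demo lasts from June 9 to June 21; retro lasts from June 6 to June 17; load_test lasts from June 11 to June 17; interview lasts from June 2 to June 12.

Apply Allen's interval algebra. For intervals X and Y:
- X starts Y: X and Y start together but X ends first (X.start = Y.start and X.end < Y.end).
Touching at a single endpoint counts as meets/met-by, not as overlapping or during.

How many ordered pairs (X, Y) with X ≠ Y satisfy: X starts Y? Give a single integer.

Checking all 42 ordered pairs for relation 'starts'; matching pairs in alphabetical order:
(standup, retro): standup starts retro ✓
Count: 1.

1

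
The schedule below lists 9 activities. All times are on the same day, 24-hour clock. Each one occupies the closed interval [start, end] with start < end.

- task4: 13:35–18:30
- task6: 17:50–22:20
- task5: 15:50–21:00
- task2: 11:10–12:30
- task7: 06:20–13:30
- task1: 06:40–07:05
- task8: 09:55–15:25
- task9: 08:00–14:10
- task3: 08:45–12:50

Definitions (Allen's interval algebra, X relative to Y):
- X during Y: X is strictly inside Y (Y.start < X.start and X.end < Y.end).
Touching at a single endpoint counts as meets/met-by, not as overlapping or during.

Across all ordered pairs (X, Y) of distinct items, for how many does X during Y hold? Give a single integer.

7

Checking all 72 ordered pairs for relation 'during'; matching pairs in alphabetical order:
(task1, task7): task1 during task7 ✓
(task2, task3): task2 during task3 ✓
(task2, task7): task2 during task7 ✓
(task2, task8): task2 during task8 ✓
(task2, task9): task2 during task9 ✓
(task3, task7): task3 during task7 ✓
(task3, task9): task3 during task9 ✓
Count: 7.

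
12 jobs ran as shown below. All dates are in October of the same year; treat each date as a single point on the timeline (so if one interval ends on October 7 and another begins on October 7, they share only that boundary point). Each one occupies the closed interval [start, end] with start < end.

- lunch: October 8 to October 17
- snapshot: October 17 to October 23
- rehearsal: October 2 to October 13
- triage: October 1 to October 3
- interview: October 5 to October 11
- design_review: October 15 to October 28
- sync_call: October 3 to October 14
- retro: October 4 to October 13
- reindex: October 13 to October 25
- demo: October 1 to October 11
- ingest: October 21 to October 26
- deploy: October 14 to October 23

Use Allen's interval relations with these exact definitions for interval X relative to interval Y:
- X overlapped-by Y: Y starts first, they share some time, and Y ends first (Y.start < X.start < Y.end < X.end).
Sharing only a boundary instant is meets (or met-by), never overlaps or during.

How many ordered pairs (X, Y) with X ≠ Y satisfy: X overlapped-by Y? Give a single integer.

Checking all 132 ordered pairs for relation 'overlapped-by'; matching pairs in alphabetical order:
(deploy, lunch): deploy overlapped-by lunch ✓
(design_review, deploy): design_review overlapped-by deploy ✓
(design_review, lunch): design_review overlapped-by lunch ✓
(design_review, reindex): design_review overlapped-by reindex ✓
(ingest, deploy): ingest overlapped-by deploy ✓
(ingest, reindex): ingest overlapped-by reindex ✓
(ingest, snapshot): ingest overlapped-by snapshot ✓
(lunch, demo): lunch overlapped-by demo ✓
(lunch, interview): lunch overlapped-by interview ✓
(lunch, rehearsal): lunch overlapped-by rehearsal ✓
(lunch, retro): lunch overlapped-by retro ✓
(lunch, sync_call): lunch overlapped-by sync_call ✓
(rehearsal, demo): rehearsal overlapped-by demo ✓
(rehearsal, triage): rehearsal overlapped-by triage ✓
(reindex, lunch): reindex overlapped-by lunch ✓
(reindex, sync_call): reindex overlapped-by sync_call ✓
(retro, demo): retro overlapped-by demo ✓
(sync_call, demo): sync_call overlapped-by demo ✓
(sync_call, rehearsal): sync_call overlapped-by rehearsal ✓
Count: 19.

19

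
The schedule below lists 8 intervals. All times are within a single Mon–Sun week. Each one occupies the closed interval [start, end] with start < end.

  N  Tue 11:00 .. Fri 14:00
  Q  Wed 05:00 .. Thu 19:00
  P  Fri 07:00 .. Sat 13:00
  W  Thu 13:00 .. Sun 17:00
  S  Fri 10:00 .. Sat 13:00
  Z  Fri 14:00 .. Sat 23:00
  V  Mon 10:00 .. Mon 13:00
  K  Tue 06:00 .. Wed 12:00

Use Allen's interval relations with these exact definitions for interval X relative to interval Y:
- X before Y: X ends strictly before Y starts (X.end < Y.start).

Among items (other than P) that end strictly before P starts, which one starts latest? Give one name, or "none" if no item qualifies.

Q

Target P = [Fri 07:00, Sat 13:00].
K [Tue 06:00, Wed 12:00] → before → candidate.
N [Tue 11:00, Fri 14:00] → overlaps → excluded.
Q [Wed 05:00, Thu 19:00] → before → candidate.
S [Fri 10:00, Sat 13:00] → finishes → excluded.
V [Mon 10:00, Mon 13:00] → before → candidate.
W [Thu 13:00, Sun 17:00] → contains → excluded.
Z [Fri 14:00, Sat 23:00] → overlapped-by → excluded.
Among candidates, latest start is Wed 05:00 → Q.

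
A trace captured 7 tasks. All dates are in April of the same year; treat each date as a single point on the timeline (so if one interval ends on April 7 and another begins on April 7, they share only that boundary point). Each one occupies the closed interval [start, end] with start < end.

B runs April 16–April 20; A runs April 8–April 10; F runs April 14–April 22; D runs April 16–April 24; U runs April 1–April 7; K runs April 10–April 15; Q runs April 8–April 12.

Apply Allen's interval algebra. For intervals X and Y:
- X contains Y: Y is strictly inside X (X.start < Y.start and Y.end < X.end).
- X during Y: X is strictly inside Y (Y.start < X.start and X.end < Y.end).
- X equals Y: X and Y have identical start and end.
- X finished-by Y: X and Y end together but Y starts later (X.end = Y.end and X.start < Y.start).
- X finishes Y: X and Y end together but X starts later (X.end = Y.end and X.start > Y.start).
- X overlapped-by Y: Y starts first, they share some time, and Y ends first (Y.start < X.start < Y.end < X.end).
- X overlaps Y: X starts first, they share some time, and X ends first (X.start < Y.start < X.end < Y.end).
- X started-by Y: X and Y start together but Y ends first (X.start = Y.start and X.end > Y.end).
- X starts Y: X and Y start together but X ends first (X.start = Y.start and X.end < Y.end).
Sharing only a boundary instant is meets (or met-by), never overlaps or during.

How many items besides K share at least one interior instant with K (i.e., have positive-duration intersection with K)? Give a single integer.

Target K = [April 10, April 15].
A [April 8, April 10] → meets → no.
B [April 16, April 20] → after → no.
D [April 16, April 24] → after → no.
F [April 14, April 22] → overlapped-by → counts.
Q [April 8, April 12] → overlaps → counts.
U [April 1, April 7] → before → no.
Total: 2.

2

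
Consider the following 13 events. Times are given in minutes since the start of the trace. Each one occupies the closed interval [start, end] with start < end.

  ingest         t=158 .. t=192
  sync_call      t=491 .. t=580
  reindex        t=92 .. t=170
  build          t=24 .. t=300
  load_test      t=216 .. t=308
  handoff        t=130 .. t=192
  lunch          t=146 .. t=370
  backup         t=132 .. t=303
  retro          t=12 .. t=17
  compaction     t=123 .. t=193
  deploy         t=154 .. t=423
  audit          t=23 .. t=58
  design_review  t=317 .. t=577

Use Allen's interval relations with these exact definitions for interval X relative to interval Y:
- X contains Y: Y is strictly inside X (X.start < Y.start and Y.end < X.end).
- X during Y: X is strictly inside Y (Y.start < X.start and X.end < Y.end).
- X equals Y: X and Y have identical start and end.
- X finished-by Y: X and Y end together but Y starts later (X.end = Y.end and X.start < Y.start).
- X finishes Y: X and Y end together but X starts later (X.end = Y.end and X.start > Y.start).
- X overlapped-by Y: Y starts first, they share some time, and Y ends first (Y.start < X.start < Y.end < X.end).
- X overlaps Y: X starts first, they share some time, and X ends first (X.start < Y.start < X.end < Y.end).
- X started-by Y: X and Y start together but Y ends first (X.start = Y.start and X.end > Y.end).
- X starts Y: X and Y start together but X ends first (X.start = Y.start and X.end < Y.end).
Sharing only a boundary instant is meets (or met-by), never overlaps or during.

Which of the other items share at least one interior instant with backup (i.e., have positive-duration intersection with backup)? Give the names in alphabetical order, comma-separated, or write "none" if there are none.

build, compaction, deploy, handoff, ingest, load_test, lunch, reindex

Target backup = [t=132, t=303].
audit [t=23, t=58] → before → no.
build [t=24, t=300] → overlaps → yes.
compaction [t=123, t=193] → overlaps → yes.
deploy [t=154, t=423] → overlapped-by → yes.
design_review [t=317, t=577] → after → no.
handoff [t=130, t=192] → overlaps → yes.
ingest [t=158, t=192] → during → yes.
load_test [t=216, t=308] → overlapped-by → yes.
lunch [t=146, t=370] → overlapped-by → yes.
reindex [t=92, t=170] → overlaps → yes.
retro [t=12, t=17] → before → no.
sync_call [t=491, t=580] → after → no.
Result: build, compaction, deploy, handoff, ingest, load_test, lunch, reindex.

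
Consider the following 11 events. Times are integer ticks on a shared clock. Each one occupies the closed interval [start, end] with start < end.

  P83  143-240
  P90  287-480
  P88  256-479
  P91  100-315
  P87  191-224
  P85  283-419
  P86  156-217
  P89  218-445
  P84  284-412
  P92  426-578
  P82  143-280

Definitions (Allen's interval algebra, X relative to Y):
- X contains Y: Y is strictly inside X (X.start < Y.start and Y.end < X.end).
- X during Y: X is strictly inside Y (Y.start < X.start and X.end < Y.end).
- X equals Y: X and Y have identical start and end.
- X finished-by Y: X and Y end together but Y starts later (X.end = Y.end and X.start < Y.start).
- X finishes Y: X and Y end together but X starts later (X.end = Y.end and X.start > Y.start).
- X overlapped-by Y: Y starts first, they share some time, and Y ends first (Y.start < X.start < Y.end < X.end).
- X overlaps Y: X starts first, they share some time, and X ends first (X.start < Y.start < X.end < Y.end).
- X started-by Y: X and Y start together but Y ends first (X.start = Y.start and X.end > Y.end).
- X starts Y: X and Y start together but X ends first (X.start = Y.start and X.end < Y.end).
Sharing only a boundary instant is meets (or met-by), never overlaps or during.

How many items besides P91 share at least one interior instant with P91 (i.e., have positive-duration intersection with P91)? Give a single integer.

9

Target P91 = [100, 315].
P82 [143, 280] → during → counts.
P83 [143, 240] → during → counts.
P84 [284, 412] → overlapped-by → counts.
P85 [283, 419] → overlapped-by → counts.
P86 [156, 217] → during → counts.
P87 [191, 224] → during → counts.
P88 [256, 479] → overlapped-by → counts.
P89 [218, 445] → overlapped-by → counts.
P90 [287, 480] → overlapped-by → counts.
P92 [426, 578] → after → no.
Total: 9.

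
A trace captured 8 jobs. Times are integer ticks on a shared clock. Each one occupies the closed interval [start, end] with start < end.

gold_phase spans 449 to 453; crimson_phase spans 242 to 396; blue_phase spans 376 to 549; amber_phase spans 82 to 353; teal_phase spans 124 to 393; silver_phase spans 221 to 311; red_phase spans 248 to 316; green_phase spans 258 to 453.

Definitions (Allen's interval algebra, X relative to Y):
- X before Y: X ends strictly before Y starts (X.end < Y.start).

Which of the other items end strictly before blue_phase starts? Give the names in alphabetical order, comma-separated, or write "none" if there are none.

Target blue_phase = [376, 549].
amber_phase [82, 353] → before → yes.
crimson_phase [242, 396] → overlaps → no.
gold_phase [449, 453] → during → no.
green_phase [258, 453] → overlaps → no.
red_phase [248, 316] → before → yes.
silver_phase [221, 311] → before → yes.
teal_phase [124, 393] → overlaps → no.
Result: amber_phase, red_phase, silver_phase.

amber_phase, red_phase, silver_phase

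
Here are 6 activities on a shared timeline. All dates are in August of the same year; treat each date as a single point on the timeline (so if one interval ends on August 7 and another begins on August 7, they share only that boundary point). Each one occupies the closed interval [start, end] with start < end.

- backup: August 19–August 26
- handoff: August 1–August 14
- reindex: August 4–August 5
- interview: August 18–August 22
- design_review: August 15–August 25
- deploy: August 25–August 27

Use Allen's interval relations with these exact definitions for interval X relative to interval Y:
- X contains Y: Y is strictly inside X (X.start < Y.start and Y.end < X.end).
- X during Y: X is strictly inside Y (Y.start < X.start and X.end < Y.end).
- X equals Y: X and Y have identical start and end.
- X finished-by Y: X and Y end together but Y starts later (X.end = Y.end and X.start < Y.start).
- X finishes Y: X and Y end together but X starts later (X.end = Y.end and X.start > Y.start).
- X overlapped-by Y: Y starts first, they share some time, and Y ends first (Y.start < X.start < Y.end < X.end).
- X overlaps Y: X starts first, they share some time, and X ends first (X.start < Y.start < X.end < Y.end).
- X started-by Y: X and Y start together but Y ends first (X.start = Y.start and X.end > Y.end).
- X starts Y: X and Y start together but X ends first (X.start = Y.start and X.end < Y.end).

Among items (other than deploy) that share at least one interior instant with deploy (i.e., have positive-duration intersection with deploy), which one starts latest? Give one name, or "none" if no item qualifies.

backup

Target deploy = [August 25, August 27].
backup [August 19, August 26] → overlaps → candidate.
design_review [August 15, August 25] → meets → excluded.
handoff [August 1, August 14] → before → excluded.
interview [August 18, August 22] → before → excluded.
reindex [August 4, August 5] → before → excluded.
Among candidates, latest start is August 19 → backup.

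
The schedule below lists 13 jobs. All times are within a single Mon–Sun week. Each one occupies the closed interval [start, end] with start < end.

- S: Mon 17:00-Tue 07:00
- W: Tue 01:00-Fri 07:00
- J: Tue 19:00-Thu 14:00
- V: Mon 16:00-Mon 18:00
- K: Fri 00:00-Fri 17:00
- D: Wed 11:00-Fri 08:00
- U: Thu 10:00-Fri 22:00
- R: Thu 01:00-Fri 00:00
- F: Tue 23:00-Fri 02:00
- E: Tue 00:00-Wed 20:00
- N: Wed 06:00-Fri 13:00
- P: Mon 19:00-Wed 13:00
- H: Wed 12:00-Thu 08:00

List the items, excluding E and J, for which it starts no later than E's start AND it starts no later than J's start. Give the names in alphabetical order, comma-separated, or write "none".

P, S, V

Conditions: its start is no later than E's start (X.start <= Tue 00:00) AND its start is no later than J's start (X.start <= Tue 19:00).
D: start Wed 11:00 <= Tue 00:00? ✗; start Wed 11:00 <= Tue 19:00? ✗ → no.
F: start Tue 23:00 <= Tue 00:00? ✗; start Tue 23:00 <= Tue 19:00? ✗ → no.
H: start Wed 12:00 <= Tue 00:00? ✗; start Wed 12:00 <= Tue 19:00? ✗ → no.
K: start Fri 00:00 <= Tue 00:00? ✗; start Fri 00:00 <= Tue 19:00? ✗ → no.
N: start Wed 06:00 <= Tue 00:00? ✗; start Wed 06:00 <= Tue 19:00? ✗ → no.
P: start Mon 19:00 <= Tue 00:00? ✓; start Mon 19:00 <= Tue 19:00? ✓ → yes.
R: start Thu 01:00 <= Tue 00:00? ✗; start Thu 01:00 <= Tue 19:00? ✗ → no.
S: start Mon 17:00 <= Tue 00:00? ✓; start Mon 17:00 <= Tue 19:00? ✓ → yes.
U: start Thu 10:00 <= Tue 00:00? ✗; start Thu 10:00 <= Tue 19:00? ✗ → no.
V: start Mon 16:00 <= Tue 00:00? ✓; start Mon 16:00 <= Tue 19:00? ✓ → yes.
W: start Tue 01:00 <= Tue 00:00? ✗; start Tue 01:00 <= Tue 19:00? ✓ → no.
Result: P, S, V.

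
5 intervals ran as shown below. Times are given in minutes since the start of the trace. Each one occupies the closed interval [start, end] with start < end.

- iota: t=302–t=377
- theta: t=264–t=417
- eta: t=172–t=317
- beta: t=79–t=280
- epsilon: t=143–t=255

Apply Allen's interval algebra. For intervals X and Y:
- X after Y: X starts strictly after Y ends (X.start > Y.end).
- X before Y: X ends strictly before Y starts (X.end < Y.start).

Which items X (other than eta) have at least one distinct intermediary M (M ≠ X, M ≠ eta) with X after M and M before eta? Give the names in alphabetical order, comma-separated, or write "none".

Target eta = [t=172, t=317].
Intermediaries M with M before eta: none.
Union: none.

none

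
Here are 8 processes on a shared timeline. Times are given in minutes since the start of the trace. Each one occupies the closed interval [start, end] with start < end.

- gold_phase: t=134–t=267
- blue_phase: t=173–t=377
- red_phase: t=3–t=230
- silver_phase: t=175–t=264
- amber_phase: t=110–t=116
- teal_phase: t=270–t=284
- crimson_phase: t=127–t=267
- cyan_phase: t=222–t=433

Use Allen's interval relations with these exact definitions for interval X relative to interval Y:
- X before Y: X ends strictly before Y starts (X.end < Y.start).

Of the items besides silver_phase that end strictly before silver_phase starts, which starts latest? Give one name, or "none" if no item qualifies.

amber_phase

Target silver_phase = [t=175, t=264].
amber_phase [t=110, t=116] → before → candidate.
blue_phase [t=173, t=377] → contains → excluded.
crimson_phase [t=127, t=267] → contains → excluded.
cyan_phase [t=222, t=433] → overlapped-by → excluded.
gold_phase [t=134, t=267] → contains → excluded.
red_phase [t=3, t=230] → overlaps → excluded.
teal_phase [t=270, t=284] → after → excluded.
Among candidates, latest start is t=110 → amber_phase.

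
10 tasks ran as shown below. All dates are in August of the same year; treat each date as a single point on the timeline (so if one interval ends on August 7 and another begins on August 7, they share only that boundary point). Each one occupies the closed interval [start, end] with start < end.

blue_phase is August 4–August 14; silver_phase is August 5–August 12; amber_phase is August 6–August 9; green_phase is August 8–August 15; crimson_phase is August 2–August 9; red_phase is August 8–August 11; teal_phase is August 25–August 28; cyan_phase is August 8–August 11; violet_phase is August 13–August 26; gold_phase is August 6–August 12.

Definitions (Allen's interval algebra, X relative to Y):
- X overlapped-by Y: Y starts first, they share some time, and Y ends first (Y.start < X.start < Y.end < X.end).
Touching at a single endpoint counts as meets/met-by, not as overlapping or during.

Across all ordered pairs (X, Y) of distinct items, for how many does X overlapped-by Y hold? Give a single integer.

15

Checking all 90 ordered pairs for relation 'overlapped-by'; matching pairs in alphabetical order:
(blue_phase, crimson_phase): blue_phase overlapped-by crimson_phase ✓
(cyan_phase, amber_phase): cyan_phase overlapped-by amber_phase ✓
(cyan_phase, crimson_phase): cyan_phase overlapped-by crimson_phase ✓
(gold_phase, crimson_phase): gold_phase overlapped-by crimson_phase ✓
(green_phase, amber_phase): green_phase overlapped-by amber_phase ✓
(green_phase, blue_phase): green_phase overlapped-by blue_phase ✓
(green_phase, crimson_phase): green_phase overlapped-by crimson_phase ✓
(green_phase, gold_phase): green_phase overlapped-by gold_phase ✓
(green_phase, silver_phase): green_phase overlapped-by silver_phase ✓
(red_phase, amber_phase): red_phase overlapped-by amber_phase ✓
(red_phase, crimson_phase): red_phase overlapped-by crimson_phase ✓
(silver_phase, crimson_phase): silver_phase overlapped-by crimson_phase ✓
(teal_phase, violet_phase): teal_phase overlapped-by violet_phase ✓
(violet_phase, blue_phase): violet_phase overlapped-by blue_phase ✓
(violet_phase, green_phase): violet_phase overlapped-by green_phase ✓
Count: 15.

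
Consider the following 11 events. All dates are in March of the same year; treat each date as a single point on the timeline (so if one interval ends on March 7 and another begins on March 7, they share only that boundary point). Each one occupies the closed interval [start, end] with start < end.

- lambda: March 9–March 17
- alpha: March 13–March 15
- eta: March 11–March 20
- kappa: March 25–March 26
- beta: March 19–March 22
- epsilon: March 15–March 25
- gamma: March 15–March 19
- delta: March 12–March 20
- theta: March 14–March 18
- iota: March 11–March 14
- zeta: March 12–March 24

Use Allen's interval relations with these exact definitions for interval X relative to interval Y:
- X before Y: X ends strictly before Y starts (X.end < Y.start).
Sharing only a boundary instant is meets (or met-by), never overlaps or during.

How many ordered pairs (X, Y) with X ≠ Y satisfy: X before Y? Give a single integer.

15

Checking all 110 ordered pairs for relation 'before'; matching pairs in alphabetical order:
(alpha, beta): alpha before beta ✓
(alpha, kappa): alpha before kappa ✓
(beta, kappa): beta before kappa ✓
(delta, kappa): delta before kappa ✓
(eta, kappa): eta before kappa ✓
(gamma, kappa): gamma before kappa ✓
(iota, beta): iota before beta ✓
(iota, epsilon): iota before epsilon ✓
(iota, gamma): iota before gamma ✓
(iota, kappa): iota before kappa ✓
(lambda, beta): lambda before beta ✓
(lambda, kappa): lambda before kappa ✓
(theta, beta): theta before beta ✓
(theta, kappa): theta before kappa ✓
(zeta, kappa): zeta before kappa ✓
Count: 15.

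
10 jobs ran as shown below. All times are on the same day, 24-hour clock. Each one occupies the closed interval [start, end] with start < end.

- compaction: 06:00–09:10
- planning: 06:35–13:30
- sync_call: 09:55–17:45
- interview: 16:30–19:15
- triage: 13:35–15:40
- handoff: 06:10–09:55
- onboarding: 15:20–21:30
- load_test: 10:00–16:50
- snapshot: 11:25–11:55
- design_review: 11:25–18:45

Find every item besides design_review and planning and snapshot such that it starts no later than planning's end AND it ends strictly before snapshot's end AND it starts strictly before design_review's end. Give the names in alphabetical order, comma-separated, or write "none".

Conditions: its start is no later than planning's end (X.start <= 13:30) AND its end is strictly before snapshot's end (X.end < 11:55) AND its start is strictly before design_review's end (X.start < 18:45).
compaction: start 06:00 <= 13:30? ✓; end 09:10 < 11:55? ✓; start 06:00 < 18:45? ✓ → yes.
handoff: start 06:10 <= 13:30? ✓; end 09:55 < 11:55? ✓; start 06:10 < 18:45? ✓ → yes.
interview: start 16:30 <= 13:30? ✗; end 19:15 < 11:55? ✗; start 16:30 < 18:45? ✓ → no.
load_test: start 10:00 <= 13:30? ✓; end 16:50 < 11:55? ✗; start 10:00 < 18:45? ✓ → no.
onboarding: start 15:20 <= 13:30? ✗; end 21:30 < 11:55? ✗; start 15:20 < 18:45? ✓ → no.
sync_call: start 09:55 <= 13:30? ✓; end 17:45 < 11:55? ✗; start 09:55 < 18:45? ✓ → no.
triage: start 13:35 <= 13:30? ✗; end 15:40 < 11:55? ✗; start 13:35 < 18:45? ✓ → no.
Result: compaction, handoff.

compaction, handoff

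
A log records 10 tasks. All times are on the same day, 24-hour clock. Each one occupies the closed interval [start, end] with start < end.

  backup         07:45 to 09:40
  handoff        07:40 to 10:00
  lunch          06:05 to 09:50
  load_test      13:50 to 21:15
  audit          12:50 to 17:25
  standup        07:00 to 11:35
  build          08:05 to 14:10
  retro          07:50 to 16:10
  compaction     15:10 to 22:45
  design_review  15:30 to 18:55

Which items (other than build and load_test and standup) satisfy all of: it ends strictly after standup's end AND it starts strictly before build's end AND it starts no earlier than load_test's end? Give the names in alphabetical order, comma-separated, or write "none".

Conditions: its end is strictly after standup's end (X.end > 11:35) AND its start is strictly before build's end (X.start < 14:10) AND its start is no earlier than load_test's end (X.start >= 21:15).
audit: end 17:25 > 11:35? ✓; start 12:50 < 14:10? ✓; start 12:50 >= 21:15? ✗ → no.
backup: end 09:40 > 11:35? ✗; start 07:45 < 14:10? ✓; start 07:45 >= 21:15? ✗ → no.
compaction: end 22:45 > 11:35? ✓; start 15:10 < 14:10? ✗; start 15:10 >= 21:15? ✗ → no.
design_review: end 18:55 > 11:35? ✓; start 15:30 < 14:10? ✗; start 15:30 >= 21:15? ✗ → no.
handoff: end 10:00 > 11:35? ✗; start 07:40 < 14:10? ✓; start 07:40 >= 21:15? ✗ → no.
lunch: end 09:50 > 11:35? ✗; start 06:05 < 14:10? ✓; start 06:05 >= 21:15? ✗ → no.
retro: end 16:10 > 11:35? ✓; start 07:50 < 14:10? ✓; start 07:50 >= 21:15? ✗ → no.
Result: none.

none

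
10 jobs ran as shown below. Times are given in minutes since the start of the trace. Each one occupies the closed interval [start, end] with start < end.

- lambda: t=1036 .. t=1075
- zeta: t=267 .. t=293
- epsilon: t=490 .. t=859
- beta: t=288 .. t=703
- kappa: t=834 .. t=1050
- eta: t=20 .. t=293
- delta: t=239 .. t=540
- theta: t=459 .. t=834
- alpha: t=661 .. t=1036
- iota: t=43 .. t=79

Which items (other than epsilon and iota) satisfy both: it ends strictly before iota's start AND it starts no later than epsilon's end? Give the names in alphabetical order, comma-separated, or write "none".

none

Conditions: its end is strictly before iota's start (X.end < t=43) AND its start is no later than epsilon's end (X.start <= t=859).
alpha: end t=1036 < t=43? ✗; start t=661 <= t=859? ✓ → no.
beta: end t=703 < t=43? ✗; start t=288 <= t=859? ✓ → no.
delta: end t=540 < t=43? ✗; start t=239 <= t=859? ✓ → no.
eta: end t=293 < t=43? ✗; start t=20 <= t=859? ✓ → no.
kappa: end t=1050 < t=43? ✗; start t=834 <= t=859? ✓ → no.
lambda: end t=1075 < t=43? ✗; start t=1036 <= t=859? ✗ → no.
theta: end t=834 < t=43? ✗; start t=459 <= t=859? ✓ → no.
zeta: end t=293 < t=43? ✗; start t=267 <= t=859? ✓ → no.
Result: none.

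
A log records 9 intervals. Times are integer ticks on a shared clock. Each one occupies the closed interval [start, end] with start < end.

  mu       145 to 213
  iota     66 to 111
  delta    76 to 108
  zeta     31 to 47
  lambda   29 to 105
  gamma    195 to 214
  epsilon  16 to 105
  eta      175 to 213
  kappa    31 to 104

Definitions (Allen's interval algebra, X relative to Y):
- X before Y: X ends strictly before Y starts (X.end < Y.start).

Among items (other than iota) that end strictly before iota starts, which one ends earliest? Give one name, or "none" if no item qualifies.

zeta

Target iota = [66, 111].
delta [76, 108] → during → excluded.
epsilon [16, 105] → overlaps → excluded.
eta [175, 213] → after → excluded.
gamma [195, 214] → after → excluded.
kappa [31, 104] → overlaps → excluded.
lambda [29, 105] → overlaps → excluded.
mu [145, 213] → after → excluded.
zeta [31, 47] → before → candidate.
Among candidates, earliest end is 47 → zeta.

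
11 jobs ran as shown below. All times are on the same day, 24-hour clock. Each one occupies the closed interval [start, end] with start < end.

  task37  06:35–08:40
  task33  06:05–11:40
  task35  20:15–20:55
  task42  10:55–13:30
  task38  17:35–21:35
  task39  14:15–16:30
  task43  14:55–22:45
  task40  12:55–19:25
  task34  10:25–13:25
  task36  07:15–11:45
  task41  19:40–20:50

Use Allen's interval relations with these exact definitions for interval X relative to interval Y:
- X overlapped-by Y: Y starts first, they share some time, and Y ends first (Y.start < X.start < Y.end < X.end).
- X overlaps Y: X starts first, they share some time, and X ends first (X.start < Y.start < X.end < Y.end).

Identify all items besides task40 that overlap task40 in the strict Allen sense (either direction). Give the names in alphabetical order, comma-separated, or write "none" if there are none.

task34, task38, task42, task43

Target task40 = [12:55, 19:25].
task33 [06:05, 11:40] → before → no.
task34 [10:25, 13:25] → overlaps → yes.
task35 [20:15, 20:55] → after → no.
task36 [07:15, 11:45] → before → no.
task37 [06:35, 08:40] → before → no.
task38 [17:35, 21:35] → overlapped-by → yes.
task39 [14:15, 16:30] → during → no.
task41 [19:40, 20:50] → after → no.
task42 [10:55, 13:30] → overlaps → yes.
task43 [14:55, 22:45] → overlapped-by → yes.
Result: task34, task38, task42, task43.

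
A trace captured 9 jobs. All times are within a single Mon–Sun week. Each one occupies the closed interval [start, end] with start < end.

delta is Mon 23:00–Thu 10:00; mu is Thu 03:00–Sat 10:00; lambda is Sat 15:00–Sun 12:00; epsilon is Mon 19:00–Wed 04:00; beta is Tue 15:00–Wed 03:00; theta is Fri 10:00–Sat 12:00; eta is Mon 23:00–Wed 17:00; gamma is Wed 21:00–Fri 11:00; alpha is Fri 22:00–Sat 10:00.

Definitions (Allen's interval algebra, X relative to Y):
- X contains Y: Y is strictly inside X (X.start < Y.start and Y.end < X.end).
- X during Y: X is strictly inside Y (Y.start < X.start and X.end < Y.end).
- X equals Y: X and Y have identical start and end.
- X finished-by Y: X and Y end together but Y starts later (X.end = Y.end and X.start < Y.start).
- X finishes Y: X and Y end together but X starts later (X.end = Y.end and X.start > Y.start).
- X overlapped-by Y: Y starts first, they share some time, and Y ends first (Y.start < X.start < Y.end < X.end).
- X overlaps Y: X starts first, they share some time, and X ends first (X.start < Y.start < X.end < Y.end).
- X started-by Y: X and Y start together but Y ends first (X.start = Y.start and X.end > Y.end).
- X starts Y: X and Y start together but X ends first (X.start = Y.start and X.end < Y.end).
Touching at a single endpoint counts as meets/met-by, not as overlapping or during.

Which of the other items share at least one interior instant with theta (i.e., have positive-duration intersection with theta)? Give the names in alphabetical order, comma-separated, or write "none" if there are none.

alpha, gamma, mu

Target theta = [Fri 10:00, Sat 12:00].
alpha [Fri 22:00, Sat 10:00] → during → yes.
beta [Tue 15:00, Wed 03:00] → before → no.
delta [Mon 23:00, Thu 10:00] → before → no.
epsilon [Mon 19:00, Wed 04:00] → before → no.
eta [Mon 23:00, Wed 17:00] → before → no.
gamma [Wed 21:00, Fri 11:00] → overlaps → yes.
lambda [Sat 15:00, Sun 12:00] → after → no.
mu [Thu 03:00, Sat 10:00] → overlaps → yes.
Result: alpha, gamma, mu.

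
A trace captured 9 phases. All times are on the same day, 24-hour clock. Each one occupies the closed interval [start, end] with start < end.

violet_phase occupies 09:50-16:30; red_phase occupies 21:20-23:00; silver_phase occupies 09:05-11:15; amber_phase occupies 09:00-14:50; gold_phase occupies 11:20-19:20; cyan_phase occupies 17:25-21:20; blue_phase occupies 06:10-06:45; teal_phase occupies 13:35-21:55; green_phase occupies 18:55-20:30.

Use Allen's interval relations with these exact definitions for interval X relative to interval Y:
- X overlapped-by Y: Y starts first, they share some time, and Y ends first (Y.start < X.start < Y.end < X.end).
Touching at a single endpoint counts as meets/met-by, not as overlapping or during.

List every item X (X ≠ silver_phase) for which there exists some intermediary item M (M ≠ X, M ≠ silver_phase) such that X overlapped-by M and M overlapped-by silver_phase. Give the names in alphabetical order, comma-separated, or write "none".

gold_phase, teal_phase

Target silver_phase = [09:05, 11:15].
Intermediaries M with M overlapped-by silver_phase: violet_phase.
Via violet_phase — items with X overlapped-by violet_phase: gold_phase, teal_phase.
Union: gold_phase, teal_phase.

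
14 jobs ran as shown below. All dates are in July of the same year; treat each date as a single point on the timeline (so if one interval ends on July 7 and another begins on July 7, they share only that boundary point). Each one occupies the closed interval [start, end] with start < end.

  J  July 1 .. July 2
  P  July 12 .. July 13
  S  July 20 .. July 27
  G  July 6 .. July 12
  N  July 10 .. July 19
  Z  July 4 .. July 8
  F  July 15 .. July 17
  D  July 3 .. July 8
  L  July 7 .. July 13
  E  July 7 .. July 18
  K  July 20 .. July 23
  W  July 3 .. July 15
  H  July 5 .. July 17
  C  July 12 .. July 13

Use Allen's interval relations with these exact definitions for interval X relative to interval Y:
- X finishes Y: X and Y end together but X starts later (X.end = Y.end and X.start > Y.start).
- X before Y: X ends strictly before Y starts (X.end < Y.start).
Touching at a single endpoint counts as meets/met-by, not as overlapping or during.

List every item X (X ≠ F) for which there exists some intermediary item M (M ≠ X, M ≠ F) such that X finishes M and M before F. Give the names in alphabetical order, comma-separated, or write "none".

Target F = [July 15, July 17].
Intermediaries M with M before F: C, D, G, J, L, P, Z.
Via C — items with X finishes C: none.
Via D — items with X finishes D: Z.
Via G — items with X finishes G: none.
Via J — items with X finishes J: none.
Via L — items with X finishes L: C, P.
Via P — items with X finishes P: none.
Via Z — items with X finishes Z: none.
Union: C, P, Z.

C, P, Z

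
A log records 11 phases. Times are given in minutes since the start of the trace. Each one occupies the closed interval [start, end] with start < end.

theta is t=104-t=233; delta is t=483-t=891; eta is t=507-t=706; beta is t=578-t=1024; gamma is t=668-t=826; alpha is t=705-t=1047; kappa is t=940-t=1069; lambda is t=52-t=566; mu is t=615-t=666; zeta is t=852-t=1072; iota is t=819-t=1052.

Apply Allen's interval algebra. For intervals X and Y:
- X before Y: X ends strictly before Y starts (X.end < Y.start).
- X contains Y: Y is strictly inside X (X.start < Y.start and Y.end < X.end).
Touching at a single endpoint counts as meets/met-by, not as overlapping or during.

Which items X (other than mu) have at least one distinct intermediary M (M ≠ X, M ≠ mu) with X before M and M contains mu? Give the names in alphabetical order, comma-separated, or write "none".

Target mu = [t=615, t=666].
Intermediaries M with M contains mu: beta, delta, eta.
Via beta — items with X before beta: lambda, theta.
Via delta — items with X before delta: theta.
Via eta — items with X before eta: theta.
Union: lambda, theta.

lambda, theta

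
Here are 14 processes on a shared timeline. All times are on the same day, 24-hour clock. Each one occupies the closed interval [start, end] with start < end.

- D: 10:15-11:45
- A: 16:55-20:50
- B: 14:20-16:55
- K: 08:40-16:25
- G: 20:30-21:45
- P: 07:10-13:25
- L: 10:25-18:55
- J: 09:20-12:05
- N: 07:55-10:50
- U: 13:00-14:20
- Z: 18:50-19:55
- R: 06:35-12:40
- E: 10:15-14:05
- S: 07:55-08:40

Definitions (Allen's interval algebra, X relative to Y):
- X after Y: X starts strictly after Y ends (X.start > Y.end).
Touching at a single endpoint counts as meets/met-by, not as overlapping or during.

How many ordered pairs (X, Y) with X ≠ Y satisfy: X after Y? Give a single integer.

47

Checking all 182 ordered pairs for relation 'after'; matching pairs in alphabetical order:
(A, D): A after D ✓
(A, E): A after E ✓
(A, J): A after J ✓
(A, K): A after K ✓
(A, N): A after N ✓
(A, P): A after P ✓
(A, R): A after R ✓
(A, S): A after S ✓
(A, U): A after U ✓
(B, D): B after D ✓
(B, E): B after E ✓
(B, J): B after J ✓
(B, N): B after N ✓
(B, P): B after P ✓
(B, R): B after R ✓
(B, S): B after S ✓
(D, S): D after S ✓
(E, S): E after S ✓
(G, B): G after B ✓
(G, D): G after D ✓
(G, E): G after E ✓
(G, J): G after J ✓
(G, K): G after K ✓
(G, L): G after L ✓
... plus 23 further pairs not listed.
Count: 47.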